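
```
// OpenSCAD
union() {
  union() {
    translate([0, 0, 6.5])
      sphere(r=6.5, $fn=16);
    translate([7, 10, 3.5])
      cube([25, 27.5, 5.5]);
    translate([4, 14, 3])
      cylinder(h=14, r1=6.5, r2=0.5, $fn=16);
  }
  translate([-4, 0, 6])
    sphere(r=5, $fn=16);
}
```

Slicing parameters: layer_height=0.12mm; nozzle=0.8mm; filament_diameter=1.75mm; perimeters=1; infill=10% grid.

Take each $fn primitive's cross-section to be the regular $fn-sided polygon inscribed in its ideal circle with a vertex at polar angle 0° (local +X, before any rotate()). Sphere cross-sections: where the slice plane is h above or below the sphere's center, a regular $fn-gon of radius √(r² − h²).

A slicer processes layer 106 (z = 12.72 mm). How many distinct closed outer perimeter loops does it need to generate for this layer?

2

At z = 12.72 mm: the sphere: section is a regular 16-gon, circumradius = √(r²−h²) = √(6.5²−6.22²) = 1.887; the cube at (7, 10) is absent (z outside [3.5, 9]); the cone at (4, 14) (r1=6.5→r2=0.5) has section circumradius 2.334 here — a regular 16-gon; Merging all regions: the 2 present regions are separate (no shared area or edge), so areas and boundary lengths simply add and each stays a separate island — 2 connected regions; the sphere at (-4, 0) does not reach this height (|z−center|=6.720 > r=5); Taking the union: only the result so far is present, so the union is just that shape — 2 connected regions. The result has 2 disconnected regions.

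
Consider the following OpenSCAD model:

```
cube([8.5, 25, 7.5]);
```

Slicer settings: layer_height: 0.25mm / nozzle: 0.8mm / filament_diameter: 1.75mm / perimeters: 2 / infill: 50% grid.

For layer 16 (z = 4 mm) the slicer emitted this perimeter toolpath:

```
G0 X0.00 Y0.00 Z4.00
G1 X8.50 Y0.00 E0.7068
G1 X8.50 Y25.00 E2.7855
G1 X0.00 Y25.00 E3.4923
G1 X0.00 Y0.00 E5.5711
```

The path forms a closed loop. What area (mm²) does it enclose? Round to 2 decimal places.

212.50 mm²

Apply the shoelace formula to the sequence of (X, Y) vertices; enclosed area = 212.50 mm².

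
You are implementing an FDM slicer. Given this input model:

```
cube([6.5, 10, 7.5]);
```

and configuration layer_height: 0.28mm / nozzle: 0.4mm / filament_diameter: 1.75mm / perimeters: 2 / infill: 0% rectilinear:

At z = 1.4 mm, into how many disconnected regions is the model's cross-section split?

1

At z = 1.4 mm: the 6.5×10 cube contributes its full rectangle. The result has 1 disconnected region.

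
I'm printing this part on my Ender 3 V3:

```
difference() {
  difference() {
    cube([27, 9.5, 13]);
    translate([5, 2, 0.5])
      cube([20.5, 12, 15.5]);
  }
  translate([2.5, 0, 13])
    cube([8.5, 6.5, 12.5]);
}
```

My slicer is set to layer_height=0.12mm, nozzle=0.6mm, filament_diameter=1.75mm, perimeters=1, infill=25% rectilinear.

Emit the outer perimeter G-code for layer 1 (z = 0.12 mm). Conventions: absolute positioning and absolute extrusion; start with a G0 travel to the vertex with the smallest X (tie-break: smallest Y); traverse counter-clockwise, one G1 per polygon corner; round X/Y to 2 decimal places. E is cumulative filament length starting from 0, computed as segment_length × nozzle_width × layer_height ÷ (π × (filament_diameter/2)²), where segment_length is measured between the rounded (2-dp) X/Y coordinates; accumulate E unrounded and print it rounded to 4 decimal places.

G0 X0.00 Y0.00 Z0.12
G1 X27.00 Y0.00 E0.8082
G1 X27.00 Y9.50 E1.0926
G1 X0.00 Y9.50 E1.9008
G1 X0.00 Y0.00 E2.1852

At z = 0.12 mm: the 27×9.5 cube contributes its full rectangle; the cube at (5, 2) is not intersected at this z (z outside [0.5, 16]); Subtracting the remaining from the first: none of the subtracted shapes is present at this height, so the 27×9.5 cube is unchanged — 1 connected region; the cube at (2.5, 0) is not intersected at this z (z outside [13, 25.5]); Subtracting the remaining from the first: none of the subtracted shapes is present at this height, so the result so far is unchanged — 1 connected region. The outline is a single polygon with 4 vertices. Extrusion per mm of travel: 0.6 × 0.12 / (π × 0.875²) = 0.029934. Accumulating E over each segment gives final E = 2.1852.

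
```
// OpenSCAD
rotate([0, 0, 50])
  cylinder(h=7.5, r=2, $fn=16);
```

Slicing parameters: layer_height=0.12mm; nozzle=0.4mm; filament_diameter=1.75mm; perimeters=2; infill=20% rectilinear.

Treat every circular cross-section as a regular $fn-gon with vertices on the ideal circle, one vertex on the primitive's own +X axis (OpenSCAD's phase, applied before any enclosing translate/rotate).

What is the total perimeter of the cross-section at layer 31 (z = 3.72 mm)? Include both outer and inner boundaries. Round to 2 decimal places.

12.49 mm

At z = 3.72 mm: the r=2 cylinder gives a regular 16-gon of circumradius 2 (constant along its height) (perimeter = 2·16·2.000·sin(180°/16) = 12.49 mm); (rotated 50° about Z; rotation is an isometry so areas/perimeters/island counts are preserved). Overall, the cross-section is a single solid region. Total boundary length (outer) = 12.49 mm.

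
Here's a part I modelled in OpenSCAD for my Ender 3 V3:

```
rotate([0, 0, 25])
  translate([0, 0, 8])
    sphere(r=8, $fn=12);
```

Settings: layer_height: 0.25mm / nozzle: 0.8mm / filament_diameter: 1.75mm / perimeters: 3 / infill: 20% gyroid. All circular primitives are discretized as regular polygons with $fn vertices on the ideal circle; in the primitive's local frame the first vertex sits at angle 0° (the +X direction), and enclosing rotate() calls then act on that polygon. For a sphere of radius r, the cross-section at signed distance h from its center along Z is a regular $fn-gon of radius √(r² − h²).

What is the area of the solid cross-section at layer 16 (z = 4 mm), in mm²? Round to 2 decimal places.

144.00 mm²

At z = 4 mm: the r=8 sphere contributes a regular 12-gon of circumradius √(8²−4²) = 6.928 (area = (12/2)·6.928²·sin(360°/12) = 144.00 mm²); (whole slice rotated 25° about Z — lengths, areas and connectivity unchanged). Overall, the cross-section is a single solid region. Net area = 144.00 mm².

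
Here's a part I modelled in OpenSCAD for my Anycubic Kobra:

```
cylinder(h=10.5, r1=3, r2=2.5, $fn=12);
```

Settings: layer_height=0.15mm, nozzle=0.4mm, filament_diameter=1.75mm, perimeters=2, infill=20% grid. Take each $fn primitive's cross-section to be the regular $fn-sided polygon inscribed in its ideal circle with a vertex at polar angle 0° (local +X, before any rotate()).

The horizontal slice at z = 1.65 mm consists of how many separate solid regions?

At z = 1.65 mm: the cone contributes a regular 12-gon of circumradius 2.921 (interpolated between r1=3 and r2=2.5 at t=0.157). The result has 1 disconnected region.

1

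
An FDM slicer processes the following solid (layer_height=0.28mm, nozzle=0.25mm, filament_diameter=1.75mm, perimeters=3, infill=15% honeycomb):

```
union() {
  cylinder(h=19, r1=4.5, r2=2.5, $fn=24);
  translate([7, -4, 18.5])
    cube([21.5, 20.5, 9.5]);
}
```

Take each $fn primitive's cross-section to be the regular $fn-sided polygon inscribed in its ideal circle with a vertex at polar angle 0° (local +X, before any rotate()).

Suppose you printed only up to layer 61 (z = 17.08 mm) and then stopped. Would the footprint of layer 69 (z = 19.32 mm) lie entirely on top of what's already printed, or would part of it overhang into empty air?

Compare the two slices. At z = 17.08: the cone contributes a regular 24-gon of circumradius 2.702 (interpolated between r1=4.5 and r2=2.5 at t=0.899) (area = (24/2)·2.702²·sin(360°/24) = 22.68 mm²); the cube at (7, -4) is absent (z outside [18.5, 28]); Merging all regions: only the cone is present, so the union is just that shape — area = 22.68 mm². At z = 19.32: the cone does not reach this height (z outside [0, 19]); the 21.5×20.5 cube at (7, -4) contributes its full rectangle (area 440.75 mm²); Taking the union: only the 21.5×20.5 cube at (7, -4) is present, so the union is just that shape — area = 440.75 mm². Checking containment: at z = 19.32 the cross-section extends beyond the z = 17.08 cross-section by about 440.75 mm².

part overhangs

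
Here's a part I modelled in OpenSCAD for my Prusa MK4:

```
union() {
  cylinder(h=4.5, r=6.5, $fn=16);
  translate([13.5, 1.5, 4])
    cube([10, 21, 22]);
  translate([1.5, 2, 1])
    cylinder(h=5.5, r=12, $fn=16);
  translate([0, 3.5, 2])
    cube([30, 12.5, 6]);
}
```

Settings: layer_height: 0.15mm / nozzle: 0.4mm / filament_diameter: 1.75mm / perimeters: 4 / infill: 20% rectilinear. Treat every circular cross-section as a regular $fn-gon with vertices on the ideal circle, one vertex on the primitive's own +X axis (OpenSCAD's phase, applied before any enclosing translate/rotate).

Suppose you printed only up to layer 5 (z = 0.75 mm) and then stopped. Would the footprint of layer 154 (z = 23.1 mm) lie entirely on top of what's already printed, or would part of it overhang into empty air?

Compare the two slices. At z = 0.75: the r=6.5 cylinder gives a regular 16-gon of circumradius 6.5 (constant along its height) (area = (16/2)·6.500²·sin(360°/16) = 129.35 mm²); the cube at (13.5, 1.5) is absent (z outside [4, 26]); the cylinder at (1.5, 2) is not intersected at this z (z outside [1, 6.5]); the cube at (0, 3.5) is not intersected at this z (z outside [2, 8]); Taking the union: only the r=6.5 cylinder is present, so the union is just that shape — area = 129.35 mm². At z = 23.1: the cylinder is absent (z outside [0, 4.5]); the cube at (13.5, 1.5) is present — its section is the full 10×21 rectangle (area 210.00 mm²); the cylinder at (1.5, 2) is absent (z outside [1, 6.5]); the cube at (0, 3.5) is not intersected at this z (z outside [2, 8]); Taking the union: only the 10×21 cube at (13.5, 1.5) is present, so the union is just that shape — area = 210.00 mm². Checking containment: at z = 23.1 the cross-section extends beyond the z = 0.75 cross-section by about 210.00 mm².

part overhangs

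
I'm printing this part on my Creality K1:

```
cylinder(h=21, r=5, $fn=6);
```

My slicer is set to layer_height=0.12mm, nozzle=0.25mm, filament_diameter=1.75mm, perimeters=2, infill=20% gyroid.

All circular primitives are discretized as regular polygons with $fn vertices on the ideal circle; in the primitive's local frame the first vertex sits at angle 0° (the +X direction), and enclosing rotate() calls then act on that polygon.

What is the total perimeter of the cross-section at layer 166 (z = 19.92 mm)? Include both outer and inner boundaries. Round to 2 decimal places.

30.00 mm

At z = 19.92 mm: the cylinder: section is a regular 6-gon, circumradius r=5 (perimeter = 2·6·5.000·sin(180°/6) = 30.00 mm). Overall, the cross-section is a single solid region. Total boundary length (outer) = 30.00 mm.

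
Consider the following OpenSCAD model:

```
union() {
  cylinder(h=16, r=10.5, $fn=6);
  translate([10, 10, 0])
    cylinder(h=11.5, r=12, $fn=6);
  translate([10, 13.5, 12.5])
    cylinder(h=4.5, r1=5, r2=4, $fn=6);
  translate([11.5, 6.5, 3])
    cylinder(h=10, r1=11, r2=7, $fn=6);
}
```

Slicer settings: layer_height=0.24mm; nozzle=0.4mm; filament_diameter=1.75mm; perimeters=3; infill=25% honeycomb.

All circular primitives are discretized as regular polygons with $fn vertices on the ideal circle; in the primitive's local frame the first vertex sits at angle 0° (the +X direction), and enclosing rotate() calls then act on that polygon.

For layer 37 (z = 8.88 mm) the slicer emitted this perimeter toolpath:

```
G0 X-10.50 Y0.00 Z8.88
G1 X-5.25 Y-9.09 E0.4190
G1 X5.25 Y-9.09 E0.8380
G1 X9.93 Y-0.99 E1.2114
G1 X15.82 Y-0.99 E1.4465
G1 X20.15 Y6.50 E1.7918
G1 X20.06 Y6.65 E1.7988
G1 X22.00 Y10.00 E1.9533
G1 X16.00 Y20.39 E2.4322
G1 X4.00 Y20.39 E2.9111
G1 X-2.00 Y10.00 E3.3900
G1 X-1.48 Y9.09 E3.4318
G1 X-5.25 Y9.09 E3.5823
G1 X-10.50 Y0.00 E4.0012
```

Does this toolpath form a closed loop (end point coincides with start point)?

yes

Start point (G0): (-10.50, 0.00). End point (last G1): the path returns to the start — closed.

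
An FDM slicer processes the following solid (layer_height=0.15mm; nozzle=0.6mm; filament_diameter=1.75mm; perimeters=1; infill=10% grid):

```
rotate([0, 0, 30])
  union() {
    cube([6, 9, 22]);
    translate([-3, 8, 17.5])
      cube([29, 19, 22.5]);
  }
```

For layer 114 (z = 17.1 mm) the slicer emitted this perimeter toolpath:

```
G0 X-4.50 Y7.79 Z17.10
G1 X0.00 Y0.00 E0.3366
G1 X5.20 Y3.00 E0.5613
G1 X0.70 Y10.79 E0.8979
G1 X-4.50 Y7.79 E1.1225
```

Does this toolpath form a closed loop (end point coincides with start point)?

yes

Start point (G0): (-4.50, 7.79). End point (last G1): the path returns to the start — closed.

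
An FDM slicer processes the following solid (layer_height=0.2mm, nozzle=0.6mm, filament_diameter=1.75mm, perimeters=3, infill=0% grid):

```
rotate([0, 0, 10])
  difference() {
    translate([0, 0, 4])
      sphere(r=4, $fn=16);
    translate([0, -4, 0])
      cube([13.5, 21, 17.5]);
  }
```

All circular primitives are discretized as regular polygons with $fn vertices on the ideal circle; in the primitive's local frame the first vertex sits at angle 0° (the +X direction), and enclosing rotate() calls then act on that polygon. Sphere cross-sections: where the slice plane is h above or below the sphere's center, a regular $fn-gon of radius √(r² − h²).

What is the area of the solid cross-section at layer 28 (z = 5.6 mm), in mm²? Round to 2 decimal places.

20.57 mm²

At z = 5.6 mm: the r=4 sphere slices to a regular 16-gon of circumradius 3.666 (√(r²−h²) with h=1.6 from center) (area = (16/2)·3.666²·sin(360°/16) = 41.15 mm²); the cube at (0, -4) (footprint 13.5×21) is included at this height (area 283.50 mm²); After the difference (first − rest): starting from the r=4 sphere (41.15 mm²), the 13.5×21 cube at (0, -4) partially overlaps it — only the 20.57 mm² overlap (of its 283.50 mm²) is removed, clipping the outline — area = 20.57 mm²; (rotated 10° about Z; rotation is an isometry so areas/perimeters/island counts are preserved). Overall, the cross-section is a single solid region. Net area = 20.57 mm².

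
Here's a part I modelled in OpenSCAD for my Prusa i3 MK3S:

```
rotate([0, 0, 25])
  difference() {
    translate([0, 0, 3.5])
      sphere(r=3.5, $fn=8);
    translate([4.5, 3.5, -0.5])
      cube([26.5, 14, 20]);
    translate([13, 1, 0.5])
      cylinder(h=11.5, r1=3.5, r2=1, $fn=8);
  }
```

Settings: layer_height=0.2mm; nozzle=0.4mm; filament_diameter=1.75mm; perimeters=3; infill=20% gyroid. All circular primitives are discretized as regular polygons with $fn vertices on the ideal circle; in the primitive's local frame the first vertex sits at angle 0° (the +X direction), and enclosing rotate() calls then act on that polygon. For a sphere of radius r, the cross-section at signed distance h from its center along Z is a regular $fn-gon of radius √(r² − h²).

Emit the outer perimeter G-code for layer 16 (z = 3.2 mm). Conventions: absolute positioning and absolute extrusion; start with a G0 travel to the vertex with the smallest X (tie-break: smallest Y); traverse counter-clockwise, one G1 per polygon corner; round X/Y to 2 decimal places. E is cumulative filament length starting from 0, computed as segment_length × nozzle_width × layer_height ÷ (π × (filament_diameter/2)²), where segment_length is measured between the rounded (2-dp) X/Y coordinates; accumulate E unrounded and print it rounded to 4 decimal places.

At z = 3.2 mm: the r=3.5 sphere contributes a regular 8-gon of circumradius √(3.5²−0.3²) = 3.487; the cube at (4.5, 3.5) (footprint 26.5×14) is included at this height; the cone at (13, 1) (r1=3.5→r2=1) has section circumradius 2.913 here — a regular 8-gon; Taking the first minus the rest: starting from the r=3.5 sphere, the 26.5×14 cube at (4.5, 3.5) misses the remaining region (no effect); the cone at (13, 1) misses the remaining region (no effect) — 1 connected region; (rotated 25° about Z; rotation is an isometry so areas/perimeters/island counts are preserved). The outline is a single polygon with 8 vertices. Extrusion per mm of travel: 0.4 × 0.2 / (π × 0.875²) = 0.033260. Accumulating E over each segment gives final E = 0.7102.

G0 X-3.28 Y1.19 Z3.20
G1 X-3.16 Y-1.47 E0.0886
G1 X-1.19 Y-3.28 E0.1775
G1 X1.47 Y-3.16 E0.2661
G1 X3.28 Y-1.19 E0.3551
G1 X3.16 Y1.47 E0.4436
G1 X1.19 Y3.28 E0.5326
G1 X-1.47 Y3.16 E0.6212
G1 X-3.28 Y1.19 E0.7102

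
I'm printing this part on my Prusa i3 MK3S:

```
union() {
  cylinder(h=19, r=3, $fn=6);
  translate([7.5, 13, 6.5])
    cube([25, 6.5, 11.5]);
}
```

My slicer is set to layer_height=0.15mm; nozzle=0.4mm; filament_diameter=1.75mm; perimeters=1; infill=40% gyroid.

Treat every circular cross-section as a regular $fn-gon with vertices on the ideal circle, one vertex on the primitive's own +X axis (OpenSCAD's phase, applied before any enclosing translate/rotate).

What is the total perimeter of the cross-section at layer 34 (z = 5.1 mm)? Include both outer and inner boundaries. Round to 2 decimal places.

At z = 5.1 mm: the r=3 cylinder contributes a regular 6-gon of circumradius 3 (perimeter = 2·6·3.000·sin(180°/6) = 18.00 mm); the cube at (7.5, 13) is absent (z outside [6.5, 18]); Taking the union: only the r=3 cylinder is present, so the union is just that shape — boundary = 18.00 mm. Overall, the cross-section is a single solid region. Total boundary length (outer) = 18.00 mm.

18.00 mm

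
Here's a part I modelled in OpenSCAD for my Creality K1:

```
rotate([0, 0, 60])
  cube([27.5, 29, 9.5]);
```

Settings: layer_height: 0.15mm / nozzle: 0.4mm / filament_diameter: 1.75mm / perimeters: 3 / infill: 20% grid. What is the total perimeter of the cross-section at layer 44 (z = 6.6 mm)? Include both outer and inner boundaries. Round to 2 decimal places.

At z = 6.6 mm: the 27.5×29 cube contributes its full rectangle (perimeter 113.00 mm); (whole slice rotated 60° about Z — lengths, areas and connectivity unchanged). Overall, the cross-section is a single solid region. Total boundary length (outer) = 113.00 mm.

113.00 mm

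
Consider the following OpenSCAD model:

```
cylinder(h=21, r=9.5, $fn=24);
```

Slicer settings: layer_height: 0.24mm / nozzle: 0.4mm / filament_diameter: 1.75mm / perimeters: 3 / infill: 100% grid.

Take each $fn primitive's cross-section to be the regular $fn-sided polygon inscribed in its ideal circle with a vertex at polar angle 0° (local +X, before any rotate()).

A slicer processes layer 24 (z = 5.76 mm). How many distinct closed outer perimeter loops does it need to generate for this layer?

1

At z = 5.76 mm: the r=9.5 cylinder contributes a regular 24-gon of circumradius 9.5. The result has 1 disconnected region.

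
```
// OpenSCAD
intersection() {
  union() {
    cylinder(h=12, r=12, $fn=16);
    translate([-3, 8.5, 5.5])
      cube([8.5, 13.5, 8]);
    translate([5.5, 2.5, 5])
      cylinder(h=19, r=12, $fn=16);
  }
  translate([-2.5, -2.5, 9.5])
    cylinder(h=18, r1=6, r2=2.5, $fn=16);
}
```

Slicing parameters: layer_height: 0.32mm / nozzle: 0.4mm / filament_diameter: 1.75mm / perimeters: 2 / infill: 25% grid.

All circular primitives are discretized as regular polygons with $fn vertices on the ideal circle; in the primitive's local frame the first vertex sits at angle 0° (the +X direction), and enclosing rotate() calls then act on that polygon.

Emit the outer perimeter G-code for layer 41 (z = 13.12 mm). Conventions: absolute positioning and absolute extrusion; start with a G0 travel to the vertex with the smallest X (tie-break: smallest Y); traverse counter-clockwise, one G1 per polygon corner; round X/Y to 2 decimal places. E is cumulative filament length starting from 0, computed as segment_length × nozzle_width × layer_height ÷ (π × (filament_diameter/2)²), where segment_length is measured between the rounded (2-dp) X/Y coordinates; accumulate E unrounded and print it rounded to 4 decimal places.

At z = 13.12 mm: the cylinder is absent (z outside [0, 12]); the 8.5×13.5 cube at (-3, 8.5) contributes its full rectangle; the r=12 cylinder at (5.5, 2.5) gives a regular 16-gon of circumradius 12 (constant along its height); Merging all regions: the regions partially overlap (shared area 40.23 mm²), so overlapping operands fuse into one piece — 1 connected region; the cone at (-2.5, -2.5) contributes a regular 16-gon of circumradius 5.296 (interpolated between r1=6 and r2=2.5 at t=0.201); Keeping only the common overlap: the cone at (-2.5, -2.5) partially overlaps the result so far; clipping to the common part keeps 63.82 mm² — 1 connected region. The outline is a single polygon with 14 vertices. Extrusion per mm of travel: 0.4 × 0.32 / (π × 0.875²) = 0.053216. Accumulating E over each segment gives final E = 1.5780.

G0 X-6.25 Y1.24 Z13.12
G1 X-5.59 Y-2.09 E0.1807
G1 X-2.99 Y-5.99 E0.4301
G1 X-0.79 Y-7.46 E0.5709
G1 X-0.47 Y-7.39 E0.5883
G1 X1.24 Y-6.24 E0.6980
G1 X2.39 Y-4.53 E0.8077
G1 X2.80 Y-2.50 E0.9179
G1 X2.39 Y-0.47 E1.0281
G1 X1.24 Y1.24 E1.1377
G1 X-0.47 Y2.39 E1.2474
G1 X-2.50 Y2.80 E1.3576
G1 X-4.53 Y2.39 E1.4678
G1 X-6.24 Y1.24 E1.5775
G1 X-6.25 Y1.24 E1.5780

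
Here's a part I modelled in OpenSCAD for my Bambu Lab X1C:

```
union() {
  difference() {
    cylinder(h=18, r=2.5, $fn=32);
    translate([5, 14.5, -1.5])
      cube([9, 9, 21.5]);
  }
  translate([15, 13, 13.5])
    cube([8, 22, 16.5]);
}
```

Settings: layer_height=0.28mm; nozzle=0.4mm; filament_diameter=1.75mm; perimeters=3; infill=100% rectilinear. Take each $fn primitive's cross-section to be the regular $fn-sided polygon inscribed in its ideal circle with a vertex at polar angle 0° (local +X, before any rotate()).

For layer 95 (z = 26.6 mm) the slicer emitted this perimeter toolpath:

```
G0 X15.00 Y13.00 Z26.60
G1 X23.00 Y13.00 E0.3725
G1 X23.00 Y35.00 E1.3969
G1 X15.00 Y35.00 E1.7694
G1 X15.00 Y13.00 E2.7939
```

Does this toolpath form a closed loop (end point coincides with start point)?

Start point (G0): (15.00, 13.00). End point (last G1): the path returns to the start — closed.

yes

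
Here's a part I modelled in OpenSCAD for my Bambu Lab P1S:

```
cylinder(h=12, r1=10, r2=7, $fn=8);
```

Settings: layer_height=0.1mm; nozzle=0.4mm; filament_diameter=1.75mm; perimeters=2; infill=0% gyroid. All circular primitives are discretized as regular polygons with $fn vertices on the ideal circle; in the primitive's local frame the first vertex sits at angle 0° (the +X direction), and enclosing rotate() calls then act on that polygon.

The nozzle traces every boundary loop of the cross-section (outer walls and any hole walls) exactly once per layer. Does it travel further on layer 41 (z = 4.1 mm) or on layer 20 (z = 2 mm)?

layer 20 (z = 2 mm)

Layer 41 (z = 4.1): the cone (r1=10→r2=7) has section circumradius 8.975 here — a regular 8-gon (perimeter = 2·8·8.975·sin(180°/8) = 54.95 mm). So its perimeter = 54.95 mm. Layer 20 (z = 2): the cone: at t=0.167 of its height the radius interpolates to r₁+(r₂−r₁)t = 9.500, giving a regular 8-gon of that circumradius (perimeter = 2·8·9.500·sin(180°/8) = 58.17 mm). So its perimeter = 58.17 mm. Layer 20 is larger (58.17 vs 54.95 mm).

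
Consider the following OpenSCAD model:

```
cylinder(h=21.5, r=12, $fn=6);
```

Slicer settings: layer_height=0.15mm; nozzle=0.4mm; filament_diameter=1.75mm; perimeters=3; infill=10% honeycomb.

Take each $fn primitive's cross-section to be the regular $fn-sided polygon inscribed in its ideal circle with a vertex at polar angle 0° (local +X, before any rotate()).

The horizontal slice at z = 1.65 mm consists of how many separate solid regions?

At z = 1.65 mm: the cylinder: section is a regular 6-gon, circumradius r=12. The result has 1 disconnected region.

1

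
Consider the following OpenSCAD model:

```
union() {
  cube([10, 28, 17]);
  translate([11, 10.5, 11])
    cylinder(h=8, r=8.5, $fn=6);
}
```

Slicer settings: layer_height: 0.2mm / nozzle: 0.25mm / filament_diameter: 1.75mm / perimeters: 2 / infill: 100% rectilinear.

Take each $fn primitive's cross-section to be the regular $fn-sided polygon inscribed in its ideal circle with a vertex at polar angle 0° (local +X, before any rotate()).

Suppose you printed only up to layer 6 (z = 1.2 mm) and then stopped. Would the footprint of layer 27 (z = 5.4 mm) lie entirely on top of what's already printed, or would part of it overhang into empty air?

Compare the two slices. At z = 1.2: the 10×28 cube contributes its full rectangle (area 280.00 mm²); the cylinder at (11, 10.5) does not reach this height (z outside [11, 19]); Combining (union): only the 10×28 cube is present, so the union is just that shape — area = 280.00 mm². At z = 5.4: the cube (footprint 10×28) is included at this height (area 280.00 mm²); the cylinder at (11, 10.5) does not reach this height (z outside [11, 19]); Taking the union: only the 10×28 cube is present, so the union is just that shape — area = 280.00 mm². Checking containment: the cross-section at z = 5.4 is a subset of the cross-section at z = 1.2.

entirely on top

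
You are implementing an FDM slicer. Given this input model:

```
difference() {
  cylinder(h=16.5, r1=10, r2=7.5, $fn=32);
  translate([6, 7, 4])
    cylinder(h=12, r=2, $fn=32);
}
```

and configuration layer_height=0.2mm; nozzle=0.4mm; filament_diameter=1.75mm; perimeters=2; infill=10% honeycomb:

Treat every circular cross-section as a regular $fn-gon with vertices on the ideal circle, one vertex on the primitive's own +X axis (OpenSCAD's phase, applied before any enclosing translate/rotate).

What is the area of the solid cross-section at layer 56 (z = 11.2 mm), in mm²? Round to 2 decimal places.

At z = 11.2 mm: the cone (r1=10→r2=7.5) has section circumradius 8.303 here — a regular 32-gon (area = (32/2)·8.303²·sin(360°/32) = 215.19 mm²); the cylinder at (6, 7): section is a regular 32-gon, circumradius r=2 (area = (32/2)·2.000²·sin(360°/32) = 12.49 mm²); Taking the first minus the rest: starting from the cone (215.19 mm²), the r=2 cylinder at (6, 7) partially overlaps it — only the 2.43 mm² overlap (of its 12.49 mm²) is removed, clipping the outline — area = 212.77 mm². Overall, the cross-section is a single solid region. Net area = 212.77 mm².

212.77 mm²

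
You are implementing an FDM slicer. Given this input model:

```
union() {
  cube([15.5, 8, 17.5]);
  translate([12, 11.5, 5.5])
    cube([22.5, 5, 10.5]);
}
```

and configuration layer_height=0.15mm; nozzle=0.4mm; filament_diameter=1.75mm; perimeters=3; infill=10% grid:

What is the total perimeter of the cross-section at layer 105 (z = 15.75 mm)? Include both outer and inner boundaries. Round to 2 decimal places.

102.00 mm

At z = 15.75 mm: the 15.5×8 cube contributes its full rectangle (perimeter 47.00 mm); the cube at (12, 11.5) (footprint 22.5×5) is included at this height (perimeter 55.00 mm); Combining (union): the 2 present regions are separate (no shared area or edge), so areas and boundary lengths simply add and each stays a separate island — boundary = 102.00 mm. Overall, the cross-section has 2 separate islands. Total boundary length (outer) = 102.00 mm.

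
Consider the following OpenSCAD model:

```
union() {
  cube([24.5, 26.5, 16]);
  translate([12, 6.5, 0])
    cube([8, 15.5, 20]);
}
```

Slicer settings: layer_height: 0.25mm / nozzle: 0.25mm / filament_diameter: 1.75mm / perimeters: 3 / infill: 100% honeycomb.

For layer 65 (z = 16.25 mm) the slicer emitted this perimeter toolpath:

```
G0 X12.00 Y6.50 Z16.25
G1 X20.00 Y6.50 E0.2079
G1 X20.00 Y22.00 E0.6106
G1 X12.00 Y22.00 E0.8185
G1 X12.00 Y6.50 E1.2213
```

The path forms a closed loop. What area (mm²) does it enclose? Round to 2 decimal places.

Apply the shoelace formula to the sequence of (X, Y) vertices; enclosed area = 124.00 mm².

124.00 mm²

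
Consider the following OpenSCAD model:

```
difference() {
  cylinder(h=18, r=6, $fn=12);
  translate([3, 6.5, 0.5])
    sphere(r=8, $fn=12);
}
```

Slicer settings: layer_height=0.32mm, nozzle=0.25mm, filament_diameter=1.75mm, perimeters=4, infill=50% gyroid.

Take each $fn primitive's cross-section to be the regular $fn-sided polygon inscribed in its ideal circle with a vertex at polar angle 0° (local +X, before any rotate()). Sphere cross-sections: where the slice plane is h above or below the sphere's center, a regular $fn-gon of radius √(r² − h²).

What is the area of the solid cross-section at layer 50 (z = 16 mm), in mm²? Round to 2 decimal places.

108.00 mm²

At z = 16 mm: the r=6 cylinder contributes a regular 12-gon of circumradius 6 (area = (12/2)·6.000²·sin(360°/12) = 108.00 mm²); the sphere at (3, 6.5) is absent (|z−center|=15.500 > r=8); After the difference (first − rest): none of the subtracted shapes is present at this height, so the r=6 cylinder is unchanged — area = 108.00 mm². Overall, the cross-section is a single solid region. Net area = 108.00 mm².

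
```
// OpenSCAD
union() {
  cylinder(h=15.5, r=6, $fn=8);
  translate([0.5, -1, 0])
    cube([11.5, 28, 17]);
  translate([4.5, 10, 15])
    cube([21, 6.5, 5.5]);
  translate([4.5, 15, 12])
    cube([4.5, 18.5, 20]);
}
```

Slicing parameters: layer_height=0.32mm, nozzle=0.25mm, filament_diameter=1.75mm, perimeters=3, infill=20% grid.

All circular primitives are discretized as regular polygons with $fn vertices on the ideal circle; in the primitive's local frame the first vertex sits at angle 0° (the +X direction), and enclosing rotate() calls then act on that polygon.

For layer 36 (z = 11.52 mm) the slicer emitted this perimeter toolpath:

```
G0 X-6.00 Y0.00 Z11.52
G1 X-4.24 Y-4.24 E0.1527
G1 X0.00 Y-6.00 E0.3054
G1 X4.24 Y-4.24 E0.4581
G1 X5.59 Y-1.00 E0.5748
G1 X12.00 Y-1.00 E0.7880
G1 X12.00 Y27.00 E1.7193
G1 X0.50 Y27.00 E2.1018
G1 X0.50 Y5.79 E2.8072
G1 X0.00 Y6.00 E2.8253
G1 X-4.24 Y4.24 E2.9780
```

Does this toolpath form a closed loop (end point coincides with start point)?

Start point (G0): (-6.00, 0.00). End point (last G1): the path does not return to the start — open.

no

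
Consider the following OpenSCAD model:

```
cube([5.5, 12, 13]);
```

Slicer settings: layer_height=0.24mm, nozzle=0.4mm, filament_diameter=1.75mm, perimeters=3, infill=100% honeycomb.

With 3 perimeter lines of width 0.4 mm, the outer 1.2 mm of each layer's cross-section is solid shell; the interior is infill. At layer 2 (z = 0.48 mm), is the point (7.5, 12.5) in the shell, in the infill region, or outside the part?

outside

At z = 0.48 mm: the cube is present — its section is the full 5.5×12 rectangle. Overall, the cross-section is a single solid region. The nearest boundary edge runs (5.50, 0.00)→(5.50, 12.00); distance from the point to it = 2.06 mm. The point is not inside any of the regions above, so it lies outside the cross-section (2.06 mm from the nearest boundary).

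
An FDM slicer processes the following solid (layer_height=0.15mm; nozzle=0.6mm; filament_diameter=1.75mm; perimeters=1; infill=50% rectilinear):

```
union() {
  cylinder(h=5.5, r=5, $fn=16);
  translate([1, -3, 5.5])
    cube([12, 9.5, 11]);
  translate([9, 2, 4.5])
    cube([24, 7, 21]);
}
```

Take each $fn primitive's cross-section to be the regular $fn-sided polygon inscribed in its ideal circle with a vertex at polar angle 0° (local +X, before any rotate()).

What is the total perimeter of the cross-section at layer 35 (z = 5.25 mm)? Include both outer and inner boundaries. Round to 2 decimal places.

At z = 5.25 mm: the r=5 cylinder contributes a regular 16-gon of circumradius 5 (perimeter = 2·16·5.000·sin(180°/16) = 31.21 mm); the cube at (1, -3) is absent (z outside [5.5, 16.5]); the cube at (9, 2) is present — its section is the full 24×7 rectangle (perimeter 62.00 mm); Merging all regions: the 2 present regions are separate (no shared area or edge), so areas and boundary lengths simply add and each stays a separate island — boundary = 93.21 mm. Overall, the cross-section has 2 separate islands. Total boundary length (outer) = 93.21 mm.

93.21 mm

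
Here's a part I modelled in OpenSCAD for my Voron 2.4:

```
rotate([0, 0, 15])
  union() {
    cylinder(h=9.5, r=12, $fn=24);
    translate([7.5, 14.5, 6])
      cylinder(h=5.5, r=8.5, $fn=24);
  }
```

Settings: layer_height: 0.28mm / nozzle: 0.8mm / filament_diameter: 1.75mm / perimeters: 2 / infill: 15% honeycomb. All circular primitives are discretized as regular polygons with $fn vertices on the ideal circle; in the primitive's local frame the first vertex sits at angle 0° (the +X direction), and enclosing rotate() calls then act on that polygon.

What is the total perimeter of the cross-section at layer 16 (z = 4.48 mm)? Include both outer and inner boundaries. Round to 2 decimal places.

75.18 mm

At z = 4.48 mm: the r=12 cylinder gives a regular 24-gon of circumradius 12 (constant along its height) (perimeter = 2·24·12.000·sin(180°/24) = 75.18 mm); the cylinder at (7.5, 14.5) is absent (z outside [6, 11.5]); Combining (union): only the r=12 cylinder is present, so the union is just that shape — boundary = 75.18 mm; (rotated 15° about Z; rotation is an isometry so areas/perimeters/island counts are preserved). Overall, the cross-section is a single solid region. Total boundary length (outer) = 75.18 mm.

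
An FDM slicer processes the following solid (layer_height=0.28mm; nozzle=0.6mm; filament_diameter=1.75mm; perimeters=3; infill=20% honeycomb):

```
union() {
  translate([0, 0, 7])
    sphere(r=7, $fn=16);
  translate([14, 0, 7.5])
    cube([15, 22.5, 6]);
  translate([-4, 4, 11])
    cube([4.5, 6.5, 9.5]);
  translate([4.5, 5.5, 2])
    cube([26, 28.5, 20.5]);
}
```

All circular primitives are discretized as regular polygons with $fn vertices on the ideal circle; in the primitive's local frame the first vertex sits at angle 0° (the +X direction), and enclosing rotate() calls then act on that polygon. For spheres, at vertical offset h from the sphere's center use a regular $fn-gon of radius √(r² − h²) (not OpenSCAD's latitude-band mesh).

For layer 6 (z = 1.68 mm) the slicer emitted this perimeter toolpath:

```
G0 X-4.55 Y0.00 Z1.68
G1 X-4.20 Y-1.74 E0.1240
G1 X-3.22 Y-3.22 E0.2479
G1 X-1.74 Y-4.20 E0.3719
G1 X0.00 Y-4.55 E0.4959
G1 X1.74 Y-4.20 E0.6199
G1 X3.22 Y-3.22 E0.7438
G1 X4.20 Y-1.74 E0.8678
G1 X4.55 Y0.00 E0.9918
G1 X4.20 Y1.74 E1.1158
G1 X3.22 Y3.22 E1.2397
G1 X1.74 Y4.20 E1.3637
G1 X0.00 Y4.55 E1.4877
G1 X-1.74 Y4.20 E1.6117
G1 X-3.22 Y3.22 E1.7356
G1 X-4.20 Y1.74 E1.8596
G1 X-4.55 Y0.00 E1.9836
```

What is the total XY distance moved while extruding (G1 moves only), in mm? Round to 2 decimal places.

28.40 mm

Sum the Euclidean lengths of each G1 segment: total = 28.40 mm.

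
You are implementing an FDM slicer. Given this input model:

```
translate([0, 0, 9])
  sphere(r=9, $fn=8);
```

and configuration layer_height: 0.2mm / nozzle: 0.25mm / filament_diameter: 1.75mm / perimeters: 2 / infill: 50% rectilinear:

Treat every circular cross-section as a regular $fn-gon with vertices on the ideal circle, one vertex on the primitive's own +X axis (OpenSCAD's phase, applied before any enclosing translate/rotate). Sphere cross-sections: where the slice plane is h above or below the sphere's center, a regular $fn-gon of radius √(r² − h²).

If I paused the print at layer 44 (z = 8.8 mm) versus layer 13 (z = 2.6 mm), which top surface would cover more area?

layer 44 (z = 8.8 mm)

Layer 44 (z = 8.8): the r=9 sphere contributes a regular 8-gon of circumradius √(9²−0.2²) = 8.998 (area = (8/2)·8.998²·sin(360°/8) = 228.99 mm²). So its area = 228.99 mm². Layer 13 (z = 2.6): the r=9 sphere slices to a regular 8-gon of circumradius 6.328 (√(r²−h²) with h=6.4 from center) (area = (8/2)·6.328²·sin(360°/8) = 113.25 mm²). So its area = 113.25 mm². Layer 44 is larger (228.99 vs 113.25 mm²).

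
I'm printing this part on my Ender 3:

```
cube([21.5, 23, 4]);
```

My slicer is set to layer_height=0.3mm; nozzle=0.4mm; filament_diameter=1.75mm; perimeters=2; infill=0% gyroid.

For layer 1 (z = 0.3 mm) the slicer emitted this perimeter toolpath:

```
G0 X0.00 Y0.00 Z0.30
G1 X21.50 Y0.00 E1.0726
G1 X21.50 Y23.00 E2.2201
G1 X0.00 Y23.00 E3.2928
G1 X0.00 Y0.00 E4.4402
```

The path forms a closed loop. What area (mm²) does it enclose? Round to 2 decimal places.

Apply the shoelace formula to the sequence of (X, Y) vertices; enclosed area = 494.50 mm².

494.50 mm²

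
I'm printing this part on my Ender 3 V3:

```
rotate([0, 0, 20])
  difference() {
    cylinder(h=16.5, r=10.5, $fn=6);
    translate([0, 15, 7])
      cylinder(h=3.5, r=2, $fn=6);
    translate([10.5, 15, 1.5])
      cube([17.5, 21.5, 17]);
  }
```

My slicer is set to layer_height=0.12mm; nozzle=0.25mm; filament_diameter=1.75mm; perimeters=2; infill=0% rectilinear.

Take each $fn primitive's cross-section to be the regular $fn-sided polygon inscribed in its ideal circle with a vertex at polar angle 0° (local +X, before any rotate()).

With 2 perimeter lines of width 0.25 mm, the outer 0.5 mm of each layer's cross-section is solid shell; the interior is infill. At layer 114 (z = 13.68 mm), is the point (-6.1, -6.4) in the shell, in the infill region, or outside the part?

At z = 13.68 mm: the cylinder: section is a regular 6-gon, circumradius r=10.5; the cylinder at (0, 15) is absent (z outside [7, 10.5]); the 17.5×21.5 cube at (10.5, 15) contributes its full rectangle; Taking the first minus the rest: starting from the r=10.5 cylinder, the 17.5×21.5 cube at (10.5, 15) misses the remaining region (no effect) — 1 connected region; (rotated 20° about Z; rotation is an isometry so areas/perimeters/island counts are preserved). Overall, the cross-section is a single solid region. Undo the 20° rotation: the query point maps to (-7.921, -3.928) in the un-rotated model frame. The nearest boundary edge runs (-5.25, -9.09)→(-10.50, 0.00); distance from the point to it = 0.27 mm. The point is inside the cross-section, 0.27 mm from the nearest boundary — within the 0.5 mm shell band (2 × 0.25).

shell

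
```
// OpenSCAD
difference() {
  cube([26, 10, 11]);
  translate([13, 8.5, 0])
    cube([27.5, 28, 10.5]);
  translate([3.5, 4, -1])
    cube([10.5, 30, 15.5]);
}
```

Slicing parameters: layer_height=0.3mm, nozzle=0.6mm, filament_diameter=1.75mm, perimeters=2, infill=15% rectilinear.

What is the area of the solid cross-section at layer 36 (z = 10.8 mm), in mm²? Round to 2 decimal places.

At z = 10.8 mm: the 26×10 cube contributes its full rectangle (area 260.00 mm²); the cube at (13, 8.5) is not intersected at this z (z outside [0, 10.5]); the 10.5×30 cube at (3.5, 4) contributes its full rectangle (area 315.00 mm²); After the difference (first − rest): starting from the 26×10 cube (260.00 mm²), the 10.5×30 cube at (3.5, 4) partially overlaps it — only the 63.00 mm² overlap (of its 315.00 mm²) is removed, clipping the outline — area = 197.00 mm². Overall, the cross-section is a single solid region. Net area = 197.00 mm².

197.00 mm²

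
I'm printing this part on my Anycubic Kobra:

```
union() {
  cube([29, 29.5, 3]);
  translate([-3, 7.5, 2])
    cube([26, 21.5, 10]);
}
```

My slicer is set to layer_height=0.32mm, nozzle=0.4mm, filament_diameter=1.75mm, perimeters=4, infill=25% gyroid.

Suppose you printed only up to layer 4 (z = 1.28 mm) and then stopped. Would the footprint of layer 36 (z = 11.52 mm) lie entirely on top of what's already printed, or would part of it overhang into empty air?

Compare the two slices. At z = 1.28: the cube (footprint 29×29.5) is included at this height (area 855.50 mm²); the cube at (-3, 7.5) is not intersected at this z (z outside [2, 12]); Combining (union): only the 29×29.5 cube is present, so the union is just that shape — area = 855.50 mm². At z = 11.52: the cube is absent (z outside [0, 3]); the 26×21.5 cube at (-3, 7.5) contributes its full rectangle (area 559.00 mm²); Merging all regions: only the 26×21.5 cube at (-3, 7.5) is present, so the union is just that shape — area = 559.00 mm². Checking containment: at z = 11.52 the cross-section extends beyond the z = 1.28 cross-section by about 64.50 mm².

part overhangs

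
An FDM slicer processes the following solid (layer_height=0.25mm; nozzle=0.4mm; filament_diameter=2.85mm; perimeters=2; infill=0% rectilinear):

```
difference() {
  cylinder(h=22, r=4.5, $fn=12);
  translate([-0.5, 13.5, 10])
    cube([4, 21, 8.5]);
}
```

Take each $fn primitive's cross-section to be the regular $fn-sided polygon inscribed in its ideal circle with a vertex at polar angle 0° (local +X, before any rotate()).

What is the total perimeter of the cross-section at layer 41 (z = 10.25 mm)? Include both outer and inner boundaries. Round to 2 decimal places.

At z = 10.25 mm: the r=4.5 cylinder gives a regular 12-gon of circumradius 4.5 (constant along its height) (perimeter = 2·12·4.500·sin(180°/12) = 27.95 mm); the 4×21 cube at (-0.5, 13.5) contributes its full rectangle (perimeter 50.00 mm); Subtracting the remaining from the first: starting from the r=4.5 cylinder, the 4×21 cube at (-0.5, 13.5) misses the remaining region (no effect) — boundary = 27.95 mm. Overall, the cross-section is a single solid region. Total boundary length (outer) = 27.95 mm.

27.95 mm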